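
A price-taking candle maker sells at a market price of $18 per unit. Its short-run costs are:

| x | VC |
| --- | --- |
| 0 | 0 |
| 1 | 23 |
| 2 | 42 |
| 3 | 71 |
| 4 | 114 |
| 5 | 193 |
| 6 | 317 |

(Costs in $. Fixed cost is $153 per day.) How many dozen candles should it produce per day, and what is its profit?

x = 0 (shut down); profit = -$153

Profit at each row (π = 18x − TC): x=0: -153; x=1: -158; x=2: -159; x=3: -170; x=4: -195; x=5: -256; x=6: -362.
Profit is highest at x = 0. Equivalently, the lowest AVC in the table is 42/2 ≈ $21 at x = 2, and P = $18 falls below it — price never covers variable cost, so the firm shuts down and loses only its fixed cost.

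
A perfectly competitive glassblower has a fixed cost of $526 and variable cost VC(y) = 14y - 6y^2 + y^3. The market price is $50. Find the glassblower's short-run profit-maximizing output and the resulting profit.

Profit = -$310 at y = 6

AVC = 14 - 6y + y^2 has its minimum $5 at y = 3; price $50 clears that bar, so the firm operates.
MC = 14 - 12y + 3y^2. Setting P = MC and taking the root on the rising branch gives y* = 6.
TR = 50·6 = 300. TC = 526 + 84 = 610. Profit = 300 − 610 = -$310.
That loss of $310 beats the $526 the firm would lose by shutting down; producing recovers $216 of fixed cost.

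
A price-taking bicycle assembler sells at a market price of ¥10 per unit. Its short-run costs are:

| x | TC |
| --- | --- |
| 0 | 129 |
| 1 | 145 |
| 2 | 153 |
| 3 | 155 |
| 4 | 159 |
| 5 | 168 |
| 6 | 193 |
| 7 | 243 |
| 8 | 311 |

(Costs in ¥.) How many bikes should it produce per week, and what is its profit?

Compute π = P·x − TC at each output: x=0: -129; x=1: -135; x=2: -133; x=3: -125; x=4: -119; x=5: -118; x=6: -133; x=7: -173; x=8: -231.
Profit is maximized at x = 5. AVC there is 39/5 = ¥7.80 ≤ P, so producing beats shutting down (which would give -¥129).

x = 5; profit = -¥118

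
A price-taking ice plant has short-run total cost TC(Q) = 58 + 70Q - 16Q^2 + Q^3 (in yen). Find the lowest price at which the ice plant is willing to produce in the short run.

The shutdown price is the minimum of AVC. VC = 70Q - 16Q^2 + Q^3, so AVC = 70 - 16Q + Q^2.
At the minimum of AVC, MC = AVC. MC = 70 - 32Q + 3Q^2; setting MC = AVC gives 2Q^2 - 16Q = 0, so Q = 8. min AVC = 6.
The firm shuts down for any P below ¥6.

¥6 per unit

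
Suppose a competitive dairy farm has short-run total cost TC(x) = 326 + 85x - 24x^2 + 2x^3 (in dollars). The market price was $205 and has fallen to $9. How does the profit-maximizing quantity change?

Output falls from 10 to 0 (the firm shuts down)

MC = 85 - 48x + 6x^2; the shutdown threshold is min AVC = $13 (at x = 6).
With P = $205 above the shutdown price, P = MC gives x = 10.
At P = $9 < min AVC = $13, price no longer covers variable cost at any output, so the firm shuts down: x = 0.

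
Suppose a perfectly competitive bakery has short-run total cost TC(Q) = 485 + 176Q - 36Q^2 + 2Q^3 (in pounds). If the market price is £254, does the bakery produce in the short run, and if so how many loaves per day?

Produce at Q = 13

Strip out fixed cost: VC = 176Q - 36Q^2 + 2Q^3. Then AVC = 176 - 36Q + 2Q^2 and MC = 176 - 72Q + 6Q^2.
AVC is minimized where dAVC/dQ = -36 + 4Q = 0, at Q = 9; min AVC = 176 - 36·9 + 2·9^2 = £14.
P = £254 exceeds min AVC = £14, so the firm stays open.
P = MC gives -78 - 72Q + 6Q^2 = 0, with roots -1 and 13. Take the larger (rising MC): Q* = 13.
Check: AVC at Q = 13 is £46 ≤ P, so revenue covers variable cost.
Profit = P·Q − TC = 254·13 − 1083 = £2219.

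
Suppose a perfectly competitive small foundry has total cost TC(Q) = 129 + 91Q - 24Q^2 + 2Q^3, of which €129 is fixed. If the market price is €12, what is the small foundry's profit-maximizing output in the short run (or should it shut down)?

Variable cost is VC = 91Q - 24Q^2 + 2Q^3, so AVC = VC/Q = 91 - 24Q + 2Q^2 and MC = dTC/dQ = 91 - 48Q + 6Q^2.
The AVC parabola has its vertex at Q = 24/4 = 6, where AVC = 91 - 24·6 + 2·6^2 = €19.
Since P = €12 < min AVC = €19, price fails to cover variable cost at any output.
The firm minimizes its loss by shutting down and losing only its fixed cost of €129.

Shut down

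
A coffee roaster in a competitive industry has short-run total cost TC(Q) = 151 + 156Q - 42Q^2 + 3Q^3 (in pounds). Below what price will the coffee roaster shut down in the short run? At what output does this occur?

The firm shuts down when price falls below the minimum of average variable cost. AVC = VC/Q = 156 - 42Q + 3Q^2.
dAVC/dQ = -42 + 6Q = 0 gives Q = 7. min AVC = 156 - 42·7 + 3·7^2 = 9.
The firm shuts down for any P below £9.

£9 per unit, at Q = 7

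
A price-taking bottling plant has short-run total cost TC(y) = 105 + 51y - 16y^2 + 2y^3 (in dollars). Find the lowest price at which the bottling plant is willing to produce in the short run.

$19 per unit

The firm shuts down when price falls below the minimum of average variable cost. AVC = VC/y = 51 - 16y + 2y^2.
dAVC/dy = -16 + 4y = 0 gives y = 4. min AVC = 51 - 16·4 + 2·4^2 = 19.
So the shutdown price is $19.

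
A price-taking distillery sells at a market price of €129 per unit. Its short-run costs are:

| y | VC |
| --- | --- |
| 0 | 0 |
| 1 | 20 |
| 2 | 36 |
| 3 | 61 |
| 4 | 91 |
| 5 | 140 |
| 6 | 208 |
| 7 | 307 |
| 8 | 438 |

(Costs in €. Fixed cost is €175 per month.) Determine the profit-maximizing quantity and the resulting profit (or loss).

y = 7; profit = €421

Profit at each row (π = 129y − TC): y=0: -175; y=1: -66; y=2: 47; y=3: 151; y=4: 250; y=5: 330; y=6: 391; y=7: 421; y=8: 419.
Profit is maximized at y = 7. AVC there is 307/7 = €43.86 ≤ P, so producing beats shutting down (which would give -€175).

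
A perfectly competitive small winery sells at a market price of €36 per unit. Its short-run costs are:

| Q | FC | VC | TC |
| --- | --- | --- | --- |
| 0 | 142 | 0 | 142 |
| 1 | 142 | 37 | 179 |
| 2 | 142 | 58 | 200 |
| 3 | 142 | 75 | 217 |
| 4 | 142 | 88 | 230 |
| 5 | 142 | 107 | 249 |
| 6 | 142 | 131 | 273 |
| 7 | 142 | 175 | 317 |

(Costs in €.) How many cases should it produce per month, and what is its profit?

Profit at each row (π = 36Q − TC): Q=0: -142; Q=1: -143; Q=2: -128; Q=3: -109; Q=4: -86; Q=5: -69; Q=6: -57; Q=7: -65.
Profit is maximized at Q = 6. AVC there is 131/6 = €21.83 ≤ P, so producing beats shutting down (which would give -€142).

Q = 6; profit = -€57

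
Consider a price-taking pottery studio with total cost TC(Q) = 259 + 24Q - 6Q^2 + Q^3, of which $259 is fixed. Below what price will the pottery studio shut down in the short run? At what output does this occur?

$15 per unit, at Q = 3

The shutdown price is the minimum of AVC. VC = 24Q - 6Q^2 + Q^3, so AVC = 24 - 6Q + Q^2.
dAVC/dQ = -6 + 2Q = 0 gives Q = 3. min AVC = 24 - 6·3 + 3^2 = 15.
The firm shuts down for any P below $15.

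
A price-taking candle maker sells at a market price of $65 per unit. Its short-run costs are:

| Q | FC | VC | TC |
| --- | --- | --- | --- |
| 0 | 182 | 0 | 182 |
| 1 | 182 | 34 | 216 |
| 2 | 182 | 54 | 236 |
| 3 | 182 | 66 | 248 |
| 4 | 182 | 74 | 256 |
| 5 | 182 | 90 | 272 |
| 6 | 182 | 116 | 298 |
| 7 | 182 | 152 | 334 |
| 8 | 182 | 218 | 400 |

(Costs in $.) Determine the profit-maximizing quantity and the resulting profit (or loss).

Q = 7; profit = $121

Tabulate TR − TC: Q=0: -182; Q=1: -151; Q=2: -106; Q=3: -53; Q=4: 4; Q=5: 53; Q=6: 92; Q=7: 121; Q=8: 120.
Profit is maximized at Q = 7. AVC there is 152/7 = $21.71 ≤ P, so producing beats shutting down (which would give -$182).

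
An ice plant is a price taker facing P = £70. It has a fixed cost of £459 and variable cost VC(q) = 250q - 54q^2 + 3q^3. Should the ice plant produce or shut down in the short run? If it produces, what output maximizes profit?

Produce at q = 10

Variable cost is VC = 250q - 54q^2 + 3q^3, so AVC = VC/q = 250 - 54q + 3q^2 and MC = dTC/dq = 250 - 108q + 9q^2.
AVC hits its minimum where MC = AVC, at q = 9, giving min AVC = 250 - 54·9 + 3·9^2 = £7.
Because £70 ≥ £7, revenue can cover variable cost; the firm operates.
Solving P = MC: 180 - 108q + 9q^2 = 0 ⇒ q = 2 or 10. On the upward-sloping branch, q* = 10.
Check: AVC at q = 10 is £10 ≤ P, so revenue covers variable cost.
Profit = P·q − TC = 70·10 − 559 = £141.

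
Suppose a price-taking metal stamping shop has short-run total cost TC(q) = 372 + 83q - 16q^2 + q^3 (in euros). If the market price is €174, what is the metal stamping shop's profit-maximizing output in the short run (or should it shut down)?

Produce at q = 13

From TC, MC = TC'(q) = 83 - 32q + 3q^2 and AVC = VC/q = 83 - 16q + q^2.
The AVC parabola has its vertex at q = 16/2 = 8, where AVC = 83 - 16·8 + 8^2 = €19.
Since P = €174 ≥ min AVC = €19, price covers variable cost and the firm should produce.
Solving P = MC: -91 - 32q + 3q^2 = 0 ⇒ q = -7/3 or 13. On the upward-sloping branch, q* = 13.
Check: AVC at q = 13 is €44 ≤ P, so revenue covers variable cost.
Profit = P·q − TC = 174·13 − 944 = €1318.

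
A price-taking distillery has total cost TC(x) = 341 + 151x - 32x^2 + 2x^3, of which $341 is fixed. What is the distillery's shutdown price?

$23 per unit

Short-run supply begins at min AVC. From VC = 151x - 32x^2 + 2x^3, AVC = 151 - 32x + 2x^2.
dAVC/dx = -32 + 4x = 0 gives x = 8. min AVC = 151 - 32·8 + 2·8^2 = 23.
The firm shuts down for any P below $23.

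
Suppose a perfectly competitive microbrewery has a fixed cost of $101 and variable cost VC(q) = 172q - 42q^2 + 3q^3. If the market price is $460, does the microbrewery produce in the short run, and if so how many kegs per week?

Produce at q = 12

Strip out fixed cost: VC = 172q - 42q^2 + 3q^3. Then AVC = 172 - 42q + 3q^2 and MC = 172 - 84q + 9q^2.
The AVC parabola has its vertex at q = 42/6 = 7, where AVC = 172 - 42·7 + 3·7^2 = $25.
P = $460 exceeds min AVC = $25, so the firm stays open.
P = MC gives -288 - 84q + 9q^2 = 0, with roots -8/3 and 12. Take the larger (rising MC): q* = 12.
Check: AVC at q = 12 is $100 ≤ P, so revenue covers variable cost.
Profit = P·q − TC = 460·12 − 1301 = $4219.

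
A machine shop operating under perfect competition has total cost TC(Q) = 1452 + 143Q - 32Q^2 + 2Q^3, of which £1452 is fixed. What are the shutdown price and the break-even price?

Shutdown price = £15; break-even price = £165

Shutdown price = min AVC. AVC = 143 - 32Q + 2Q^2, with vertex at Q = 8 and minimum £15.
ATC = 1452/Q + 143 - 32Q + 2Q^2. Setting dATC/dQ = −1452/Q^2 − 32 + 4Q = 0 gives Q = 11 (since 4·11^3 − 32·11^2 = 1452).
min ATC = 1452/11 + 143 − 32·11 + 2·11^2 = £165. That is the break-even price.
Between these two prices the firm operates at a loss; above £165 it earns a profit.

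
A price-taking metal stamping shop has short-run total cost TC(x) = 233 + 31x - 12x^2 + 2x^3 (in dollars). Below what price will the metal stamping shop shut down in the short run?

The firm shuts down when price falls below the minimum of average variable cost. AVC = VC/x = 31 - 12x + 2x^2.
dAVC/dx = -12 + 4x = 0 gives x = 3. min AVC = 31 - 12·3 + 2·3^2 = 13.
For P < $13 the firm produces nothing.

$13 per unit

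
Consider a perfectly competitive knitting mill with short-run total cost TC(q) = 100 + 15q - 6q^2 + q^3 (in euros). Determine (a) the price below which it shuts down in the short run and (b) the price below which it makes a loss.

Shutdown price = €6; break-even price = €30

Shutdown price = min AVC. AVC = 15 - 6q + q^2, with vertex at q = 3 and minimum €6.
ATC = 100/q + 15 - 6q + q^2. Setting dATC/dq = −100/q^2 − 6 + 2q = 0 gives q = 5 (since 2·5^3 − 6·5^2 = 100).
min ATC = 100/5 + 15 − 6·5 + 5^2 = €30. That is the break-even price.
For €6 ≤ P < €30 the firm produces at a loss; below €6 it shuts down.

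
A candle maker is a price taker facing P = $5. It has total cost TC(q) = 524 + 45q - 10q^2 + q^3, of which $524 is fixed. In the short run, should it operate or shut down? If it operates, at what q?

Shut down

From TC, MC = TC'(q) = 45 - 20q + 3q^2 and AVC = VC/q = 45 - 10q + q^2.
AVC hits its minimum where MC = AVC, at q = 5, giving min AVC = 45 - 10·5 + 5^2 = $20.
P = $5 lies below min AVC = $20; no output level covers variable cost.
Shutting down limits the loss to fixed cost, $524.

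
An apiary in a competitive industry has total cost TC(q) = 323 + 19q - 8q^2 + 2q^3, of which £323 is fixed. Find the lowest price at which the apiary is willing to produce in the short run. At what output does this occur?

£11 per unit, at q = 2

Short-run supply begins at min AVC. From VC = 19q - 8q^2 + 2q^3, AVC = 19 - 8q + 2q^2.
At the minimum of AVC, MC = AVC. MC = 19 - 16q + 6q^2; setting MC = AVC gives 4q^2 - 8q = 0, so q = 2. min AVC = 11.
So the shutdown price is £11.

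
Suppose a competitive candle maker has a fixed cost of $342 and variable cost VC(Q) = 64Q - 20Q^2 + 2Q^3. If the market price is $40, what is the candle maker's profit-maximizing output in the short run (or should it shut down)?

Produce at Q = 6

Variable cost is VC = 64Q - 20Q^2 + 2Q^3, so AVC = VC/Q = 64 - 20Q + 2Q^2 and MC = dTC/dQ = 64 - 40Q + 6Q^2.
AVC hits its minimum where MC = AVC, at Q = 5, giving min AVC = 64 - 20·5 + 2·5^2 = $14.
P = $40 exceeds min AVC = $14, so the firm stays open.
P = MC gives 24 - 40Q + 6Q^2 = 0, with roots 2/3 and 6. Take the larger (rising MC): Q* = 6.
Check: AVC at Q = 6 is $16 ≤ P, so revenue covers variable cost.
Profit = P·Q − TC = 40·6 − 438 = -$198, a loss, but smaller than the $342 fixed cost the firm would lose by shutting down.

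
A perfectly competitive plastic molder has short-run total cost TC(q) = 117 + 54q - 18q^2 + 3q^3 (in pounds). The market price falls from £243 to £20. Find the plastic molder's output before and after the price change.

Output falls from 7 to 0 (the firm shuts down)

MC = 54 - 36q + 9q^2; the shutdown threshold is min AVC = £27 (at q = 3).
With P = £243 above the shutdown price, P = MC gives q = 7.
At P = £20 < min AVC = £27, price no longer covers variable cost at any output, so the firm shuts down: q = 0.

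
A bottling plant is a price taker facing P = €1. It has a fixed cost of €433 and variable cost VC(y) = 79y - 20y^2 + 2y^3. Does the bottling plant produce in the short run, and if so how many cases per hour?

From TC, MC = TC'(y) = 79 - 40y + 6y^2 and AVC = VC/y = 79 - 20y + 2y^2.
AVC is minimized where dAVC/dy = -20 + 4y = 0, at y = 5; min AVC = 79 - 20·5 + 2·5^2 = €29.
P = €1 lies below min AVC = €29; no output level covers variable cost.
Best response: produce nothing and absorb the €433 fixed cost.

Shut down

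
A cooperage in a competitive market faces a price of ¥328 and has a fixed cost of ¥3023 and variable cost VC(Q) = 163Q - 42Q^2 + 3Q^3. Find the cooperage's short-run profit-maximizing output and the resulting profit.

Profit = -¥119 at Q = 11

AVC = 163 - 42Q + 3Q^2; min AVC = ¥16 at Q = 7. Since P = ¥328 ≥ min AVC, the firm produces.
MC = 163 - 84Q + 9Q^2. Setting P = MC and taking the root on the rising branch gives Q* = 11.
TR = 328·11 = 3608. TC = 3023 + 704 = 3727. Profit = 3608 − 3727 = -¥119.
Shutting down would mean losing the fixed cost of ¥3023, so operating at a loss of ¥119 is better by ¥2904.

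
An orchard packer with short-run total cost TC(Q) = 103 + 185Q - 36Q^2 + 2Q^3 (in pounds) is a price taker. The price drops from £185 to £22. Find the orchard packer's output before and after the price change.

MC = 185 - 72Q + 6Q^2; the shutdown threshold is min AVC = £23 (at Q = 9).
At P = £185 ≥ min AVC, set P = MC on the rising branch: Q = 12.
At P = £22 < min AVC = £23, price no longer covers variable cost at any output, so the firm shuts down: Q = 0.

Output falls from 12 to 0 (the firm shuts down)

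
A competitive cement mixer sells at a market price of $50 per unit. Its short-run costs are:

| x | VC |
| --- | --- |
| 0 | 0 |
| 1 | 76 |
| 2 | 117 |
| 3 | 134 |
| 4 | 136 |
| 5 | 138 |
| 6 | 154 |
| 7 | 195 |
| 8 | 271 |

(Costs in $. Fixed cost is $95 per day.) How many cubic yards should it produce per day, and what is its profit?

x = 7; profit = $60

Tabulate TR − TC: x=0: -95; x=1: -121; x=2: -112; x=3: -79; x=4: -31; x=5: 17; x=6: 51; x=7: 60; x=8: 34.
Profit is maximized at x = 7. AVC there is 195/7 = $27.86 ≤ P, so producing beats shutting down (which would give -$95).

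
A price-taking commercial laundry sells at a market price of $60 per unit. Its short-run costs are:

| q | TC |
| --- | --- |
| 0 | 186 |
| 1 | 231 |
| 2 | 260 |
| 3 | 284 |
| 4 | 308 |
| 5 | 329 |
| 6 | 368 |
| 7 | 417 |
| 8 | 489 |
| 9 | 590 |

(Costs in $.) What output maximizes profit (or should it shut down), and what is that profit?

Profit at each row (π = 60q − TC): q=0: -186; q=1: -171; q=2: -140; q=3: -104; q=4: -68; q=5: -29; q=6: -8; q=7: 3; q=8: -9; q=9: -50.
Profit is maximized at q = 7. AVC there is 231/7 = $33 ≤ P, so producing beats shutting down (which would give -$186).

q = 7; profit = $3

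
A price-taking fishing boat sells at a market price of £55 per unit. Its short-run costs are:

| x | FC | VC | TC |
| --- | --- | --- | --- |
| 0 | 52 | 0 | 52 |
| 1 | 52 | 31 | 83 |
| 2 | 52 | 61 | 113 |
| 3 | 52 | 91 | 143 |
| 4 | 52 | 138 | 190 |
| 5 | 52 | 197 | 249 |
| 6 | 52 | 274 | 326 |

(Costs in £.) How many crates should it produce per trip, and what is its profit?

x = 4; profit = £30

Compute π = P·x − TC at each output: x=0: -52; x=1: -28; x=2: -3; x=3: 22; x=4: 30; x=5: 26; x=6: 4.
Profit is maximized at x = 4. AVC there is 138/4 = £34.50 ≤ P, so producing beats shutting down (which would give -£52).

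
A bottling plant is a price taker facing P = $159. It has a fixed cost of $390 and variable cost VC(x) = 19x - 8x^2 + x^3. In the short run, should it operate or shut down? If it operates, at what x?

Produce at x = 10

From TC, MC = TC'(x) = 19 - 16x + 3x^2 and AVC = VC/x = 19 - 8x + x^2.
The AVC parabola has its vertex at x = 8/2 = 4, where AVC = 19 - 8·4 + 4^2 = $3.
Since P = $159 ≥ min AVC = $3, price covers variable cost and the firm should produce.
Solving P = MC: -140 - 16x + 3x^2 = 0 ⇒ x = -14/3 or 10. On the upward-sloping branch, x* = 10.
Check: AVC at x = 10 is $39 ≤ P, so revenue covers variable cost.
Profit = P·x − TC = 159·10 − 780 = $810.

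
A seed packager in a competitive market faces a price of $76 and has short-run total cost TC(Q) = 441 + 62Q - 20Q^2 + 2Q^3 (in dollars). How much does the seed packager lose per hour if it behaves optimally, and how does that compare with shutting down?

Profit = -$49 at Q = 7

AVC = 62 - 20Q + 2Q^2 has its minimum $12 at Q = 5; price $76 clears that bar, so the firm operates.
With MC = 62 - 40Q + 6Q^2, P = MC on the upward-sloping part at Q* = 7.
TR = 76·7 = 532. TC = 441 + 140 = 581. Profit = 532 − 581 = -$49.
By producing, the firm covers all variable cost plus $392 of fixed cost; shutting down would lose the full $441.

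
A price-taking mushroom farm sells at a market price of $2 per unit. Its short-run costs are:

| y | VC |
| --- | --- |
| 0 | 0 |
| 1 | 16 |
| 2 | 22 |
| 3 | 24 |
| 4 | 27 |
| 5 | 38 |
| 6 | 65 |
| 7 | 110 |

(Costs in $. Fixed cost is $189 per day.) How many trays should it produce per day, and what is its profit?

Profit at each row (π = 2y − TC): y=0: -189; y=1: -203; y=2: -207; y=3: -207; y=4: -208; y=5: -217; y=6: -242; y=7: -285.
Profit is highest at y = 0. Equivalently, the lowest AVC in the table is 27/4 ≈ $6.75 at y = 4, and P = $2 falls below it — price never covers variable cost, so the firm shuts down and loses only its fixed cost.

y = 0 (shut down); profit = -$189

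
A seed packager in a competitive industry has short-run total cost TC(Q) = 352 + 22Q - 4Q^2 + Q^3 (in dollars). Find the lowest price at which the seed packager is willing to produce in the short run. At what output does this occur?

Short-run supply begins at min AVC. From VC = 22Q - 4Q^2 + Q^3, AVC = 22 - 4Q + Q^2.
At the minimum of AVC, MC = AVC. MC = 22 - 8Q + 3Q^2; setting MC = AVC gives 2Q^2 - 4Q = 0, so Q = 2. min AVC = 18.
The firm shuts down for any P below $18.

$18 per unit, at Q = 2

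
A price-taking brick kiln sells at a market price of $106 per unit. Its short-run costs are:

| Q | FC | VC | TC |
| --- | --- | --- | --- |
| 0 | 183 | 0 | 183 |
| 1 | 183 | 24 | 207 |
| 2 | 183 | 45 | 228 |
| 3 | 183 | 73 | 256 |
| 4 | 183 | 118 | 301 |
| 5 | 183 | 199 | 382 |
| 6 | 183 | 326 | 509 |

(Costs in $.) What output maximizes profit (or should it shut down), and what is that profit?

Q = 5; profit = $148

Profit at each row (π = 106Q − TC): Q=0: -183; Q=1: -101; Q=2: -16; Q=3: 62; Q=4: 123; Q=5: 148; Q=6: 127.
Profit is maximized at Q = 5. AVC there is 199/5 = $39.80 ≤ P, so producing beats shutting down (which would give -$183).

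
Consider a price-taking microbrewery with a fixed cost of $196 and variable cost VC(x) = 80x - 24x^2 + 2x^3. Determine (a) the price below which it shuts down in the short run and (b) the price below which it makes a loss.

Shutdown price = $8; break-even price = $38

AVC = 80 - 24x + 2x^2; minimized at x = 6, giving min AVC = $8. That is the shutdown price.
ATC = 196/x + 80 - 24x + 2x^2. Setting dATC/dx = −196/x^2 − 24 + 4x = 0 gives x = 7 (since 4·7^3 − 24·7^2 = 196).
min ATC = 196/7 + 80 − 24·7 + 2·7^2 = $38. That is the break-even price.
For $8 ≤ P < $38 the firm produces at a loss; below $8 it shuts down.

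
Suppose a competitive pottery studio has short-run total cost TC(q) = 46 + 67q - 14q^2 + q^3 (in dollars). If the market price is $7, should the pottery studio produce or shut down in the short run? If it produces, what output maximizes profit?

Shut down

Variable cost is VC = 67q - 14q^2 + q^3, so AVC = VC/q = 67 - 14q + q^2 and MC = dTC/dq = 67 - 28q + 3q^2.
AVC hits its minimum where MC = AVC, at q = 7, giving min AVC = 67 - 14·7 + 7^2 = $18.
P = $7 lies below min AVC = $18; no output level covers variable cost.
Best response: produce nothing and absorb the $46 fixed cost.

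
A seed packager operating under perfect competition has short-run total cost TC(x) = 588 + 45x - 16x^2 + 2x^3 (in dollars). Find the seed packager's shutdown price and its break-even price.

Shutdown price = min AVC. AVC = 45 - 16x + 2x^2, with vertex at x = 4 and minimum $13.
ATC = 588/x + 45 - 16x + 2x^2. Setting dATC/dx = −588/x^2 − 16 + 4x = 0 gives x = 7 (since 4·7^3 − 16·7^2 = 588).
min ATC = 588/7 + 45 − 16·7 + 2·7^2 = $115. That is the break-even price.
For $13 ≤ P < $115 the firm produces at a loss; below $13 it shuts down.

Shutdown price = $13; break-even price = $115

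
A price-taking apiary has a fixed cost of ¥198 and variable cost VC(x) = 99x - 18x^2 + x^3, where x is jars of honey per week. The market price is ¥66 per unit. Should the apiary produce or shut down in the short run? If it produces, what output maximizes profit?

Variable cost is VC = 99x - 18x^2 + x^3, so AVC = VC/x = 99 - 18x + x^2 and MC = dTC/dx = 99 - 36x + 3x^2.
The AVC parabola has its vertex at x = 18/2 = 9, where AVC = 99 - 18·9 + 9^2 = ¥18.
Since P = ¥66 ≥ min AVC = ¥18, price covers variable cost and the firm should produce.
P = MC gives 33 - 36x + 3x^2 = 0, with roots 1 and 11. Take the larger (rising MC): x* = 11.
Check: AVC at x = 11 is ¥22 ≤ P, so revenue covers variable cost.
Profit = P·x − TC = 66·11 − 440 = ¥286.

Produce at x = 11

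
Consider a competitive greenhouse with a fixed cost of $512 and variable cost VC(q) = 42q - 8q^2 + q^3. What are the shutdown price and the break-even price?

Shutdown price = $26; break-even price = $106

Shutdown price = min AVC. AVC = 42 - 8q + q^2, with vertex at q = 4 and minimum $26.
ATC = 512/q + 42 - 8q + q^2. Setting dATC/dq = −512/q^2 − 8 + 2q = 0 gives q = 8 (since 2·8^3 − 8·8^2 = 512).
min ATC = 512/8 + 42 − 8·8 + 8^2 = $106. That is the break-even price.
For $26 ≤ P < $106 the firm produces at a loss; below $26 it shuts down.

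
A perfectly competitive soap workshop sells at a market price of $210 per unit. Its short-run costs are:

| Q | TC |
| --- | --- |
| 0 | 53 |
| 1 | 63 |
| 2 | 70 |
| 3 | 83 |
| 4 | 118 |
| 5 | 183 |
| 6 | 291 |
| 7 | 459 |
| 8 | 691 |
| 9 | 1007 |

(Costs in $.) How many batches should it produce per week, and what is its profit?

Q = 7; profit = $1011

Tabulate TR − TC: Q=0: -53; Q=1: 147; Q=2: 350; Q=3: 547; Q=4: 722; Q=5: 867; Q=6: 969; Q=7: 1011; Q=8: 989; Q=9: 883.
Profit is maximized at Q = 7. AVC there is 406/7 = $58 ≤ P, so producing beats shutting down (which would give -$53).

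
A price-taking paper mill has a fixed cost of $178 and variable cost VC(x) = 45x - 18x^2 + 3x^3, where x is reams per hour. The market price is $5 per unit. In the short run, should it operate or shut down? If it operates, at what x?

Variable cost is VC = 45x - 18x^2 + 3x^3, so AVC = VC/x = 45 - 18x + 3x^2 and MC = dTC/dx = 45 - 36x + 9x^2.
AVC hits its minimum where MC = AVC, at x = 3, giving min AVC = 45 - 18·3 + 3·3^2 = $18.
With P < min AVC ($5 < $18), every unit sold adds to the loss.
Best response: produce nothing and absorb the $178 fixed cost.

Shut down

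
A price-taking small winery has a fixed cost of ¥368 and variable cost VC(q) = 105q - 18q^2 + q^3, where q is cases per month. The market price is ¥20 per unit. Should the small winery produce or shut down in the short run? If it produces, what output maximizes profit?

Shut down

From TC, MC = TC'(q) = 105 - 36q + 3q^2 and AVC = VC/q = 105 - 18q + q^2.
AVC hits its minimum where MC = AVC, at q = 9, giving min AVC = 105 - 18·9 + 9^2 = ¥24.
Since P = ¥20 < min AVC = ¥24, price fails to cover variable cost at any output.
The firm minimizes its loss by shutting down and losing only its fixed cost of ¥368.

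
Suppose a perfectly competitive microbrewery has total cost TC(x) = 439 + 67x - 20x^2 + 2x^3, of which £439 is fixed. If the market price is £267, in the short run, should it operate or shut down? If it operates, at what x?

Produce at x = 10

From TC, MC = TC'(x) = 67 - 40x + 6x^2 and AVC = VC/x = 67 - 20x + 2x^2.
AVC is minimized where dAVC/dx = -20 + 4x = 0, at x = 5; min AVC = 67 - 20·5 + 2·5^2 = £17.
Since P = £267 ≥ min AVC = £17, price covers variable cost and the firm should produce.
Set P = MC: 267 = 67 - 40x + 6x^2 → -200 - 40x + 6x^2 = 0. The roots are x = -10/3 and x = 10; the profit-maximizing output is on the rising part of MC, so x* = 10.
Check: AVC at x = 10 is £67 ≤ P, so revenue covers variable cost.
Profit = P·x − TC = 267·10 − 1109 = £1561.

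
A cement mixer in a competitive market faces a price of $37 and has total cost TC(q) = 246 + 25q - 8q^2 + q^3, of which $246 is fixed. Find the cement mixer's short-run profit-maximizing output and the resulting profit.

AVC = 25 - 8q + q^2; min AVC = $9 at q = 4. Since P = $37 ≥ min AVC, the firm produces.
With MC = 25 - 16q + 3q^2, P = MC on the upward-sloping part at q* = 6.
TR = 37·6 = 222. TC = 246 + 78 = 324. Profit = 222 − 324 = -$102.
That loss of $102 beats the $246 the firm would lose by shutting down; producing recovers $144 of fixed cost.

Profit = -$102 at q = 6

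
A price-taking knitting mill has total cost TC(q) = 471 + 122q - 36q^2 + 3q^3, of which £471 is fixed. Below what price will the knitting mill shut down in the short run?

£14 per unit

Short-run supply begins at min AVC. From VC = 122q - 36q^2 + 3q^3, AVC = 122 - 36q + 3q^2.
dAVC/dq = -36 + 6q = 0 gives q = 6. min AVC = 122 - 36·6 + 3·6^2 = 14.
The firm shuts down for any P below £14.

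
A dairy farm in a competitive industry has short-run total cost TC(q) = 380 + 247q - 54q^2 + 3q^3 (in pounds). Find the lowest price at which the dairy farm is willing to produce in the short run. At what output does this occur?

The shutdown price is the minimum of AVC. VC = 247q - 54q^2 + 3q^3, so AVC = 247 - 54q + 3q^2.
dAVC/dq = -54 + 6q = 0 gives q = 9. min AVC = 247 - 54·9 + 3·9^2 = 4.
For P < £4 the firm produces nothing.

£4 per unit, at q = 9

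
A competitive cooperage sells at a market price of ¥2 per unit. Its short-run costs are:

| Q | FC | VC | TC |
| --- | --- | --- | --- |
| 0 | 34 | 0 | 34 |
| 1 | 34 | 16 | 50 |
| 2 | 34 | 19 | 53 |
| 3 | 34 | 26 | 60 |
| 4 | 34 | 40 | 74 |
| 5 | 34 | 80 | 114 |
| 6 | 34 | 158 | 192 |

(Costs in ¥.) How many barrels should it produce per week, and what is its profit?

Profit at each row (π = 2Q − TC): Q=0: -34; Q=1: -48; Q=2: -49; Q=3: -54; Q=4: -66; Q=5: -104; Q=6: -180.
Profit is highest at Q = 0. Equivalently, the lowest AVC in the table is 26/3 ≈ ¥8.67 at Q = 3, and P = ¥2 falls below it — price never covers variable cost, so the firm shuts down and loses only its fixed cost.

Q = 0 (shut down); profit = -¥34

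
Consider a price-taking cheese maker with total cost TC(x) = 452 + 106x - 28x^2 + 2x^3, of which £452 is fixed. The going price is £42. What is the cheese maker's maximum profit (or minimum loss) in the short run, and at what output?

Profit = -£196 at x = 8

AVC = 106 - 28x + 2x^2 has its minimum £8 at x = 7; price £42 clears that bar, so the firm operates.
With MC = 106 - 56x + 6x^2, P = MC on the upward-sloping part at x* = 8.
TR = 42·8 = 336. TC = 452 + 80 = 532. Profit = 336 − 532 = -£196.
That loss of £196 beats the £452 the firm would lose by shutting down; producing recovers £256 of fixed cost.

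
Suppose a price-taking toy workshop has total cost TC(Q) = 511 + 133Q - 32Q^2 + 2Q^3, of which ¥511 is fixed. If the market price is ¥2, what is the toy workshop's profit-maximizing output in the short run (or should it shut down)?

Strip out fixed cost: VC = 133Q - 32Q^2 + 2Q^3. Then AVC = 133 - 32Q + 2Q^2 and MC = 133 - 64Q + 6Q^2.
The AVC parabola has its vertex at Q = 32/4 = 8, where AVC = 133 - 32·8 + 2·8^2 = ¥5.
With P < min AVC (¥2 < ¥5), every unit sold adds to the loss.
Best response: produce nothing and absorb the ¥511 fixed cost.

Shut down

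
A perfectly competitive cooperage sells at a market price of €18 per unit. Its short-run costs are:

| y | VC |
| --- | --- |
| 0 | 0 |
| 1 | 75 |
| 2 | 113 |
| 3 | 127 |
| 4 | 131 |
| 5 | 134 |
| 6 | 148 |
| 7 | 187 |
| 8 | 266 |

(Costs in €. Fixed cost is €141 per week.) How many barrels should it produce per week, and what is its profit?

y = 0 (shut down); profit = -€141

Compute π = P·y − TC at each output: y=0: -141; y=1: -198; y=2: -218; y=3: -214; y=4: -200; y=5: -185; y=6: -181; y=7: -202; y=8: -263.
Profit is highest at y = 0. Equivalently, the lowest AVC in the table is 148/6 ≈ €24.67 at y = 6, and P = €18 falls below it — price never covers variable cost, so the firm shuts down and loses only its fixed cost.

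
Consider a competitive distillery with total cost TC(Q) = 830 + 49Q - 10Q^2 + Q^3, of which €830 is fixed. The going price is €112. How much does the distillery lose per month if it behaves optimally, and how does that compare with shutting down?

Profit = -€182 at Q = 9

AVC = 49 - 10Q + Q^2 has its minimum €24 at Q = 5; price €112 clears that bar, so the firm operates.
MC = 49 - 20Q + 3Q^2. Setting P = MC and taking the root on the rising branch gives Q* = 9.
TR = 112·9 = 1008. TC = 830 + 360 = 1190. Profit = 1008 − 1190 = -€182.
That loss of €182 beats the €830 the firm would lose by shutting down; producing recovers €648 of fixed cost.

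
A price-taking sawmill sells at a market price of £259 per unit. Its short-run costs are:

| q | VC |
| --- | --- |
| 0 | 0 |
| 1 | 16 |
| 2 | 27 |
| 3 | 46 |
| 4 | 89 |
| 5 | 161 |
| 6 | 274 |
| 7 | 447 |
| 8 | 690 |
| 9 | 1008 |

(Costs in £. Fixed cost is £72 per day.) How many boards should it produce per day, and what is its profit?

Profit at each row (π = 259q − TC): q=0: -72; q=1: 171; q=2: 419; q=3: 659; q=4: 875; q=5: 1062; q=6: 1208; q=7: 1294; q=8: 1310; q=9: 1251.
Profit is maximized at q = 8. AVC there is 690/8 = £86.25 ≤ P, so producing beats shutting down (which would give -£72).

q = 8; profit = £1310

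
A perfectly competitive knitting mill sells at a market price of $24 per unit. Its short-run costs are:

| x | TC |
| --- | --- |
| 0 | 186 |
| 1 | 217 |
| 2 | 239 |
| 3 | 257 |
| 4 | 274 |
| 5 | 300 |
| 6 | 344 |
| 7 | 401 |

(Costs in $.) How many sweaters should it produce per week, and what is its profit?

x = 4; profit = -$178

Profit at each row (π = 24x − TC): x=0: -186; x=1: -193; x=2: -191; x=3: -185; x=4: -178; x=5: -180; x=6: -200; x=7: -233.
Profit is maximized at x = 4. AVC there is 88/4 = $22 ≤ P, so producing beats shutting down (which would give -$186).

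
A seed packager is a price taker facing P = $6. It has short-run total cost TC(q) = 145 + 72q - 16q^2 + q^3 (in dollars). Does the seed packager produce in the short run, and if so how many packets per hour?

Variable cost is VC = 72q - 16q^2 + q^3, so AVC = VC/q = 72 - 16q + q^2 and MC = dTC/dq = 72 - 32q + 3q^2.
The AVC parabola has its vertex at q = 16/2 = 8, where AVC = 72 - 16·8 + 8^2 = $8.
P = $6 lies below min AVC = $8; no output level covers variable cost.
Best response: produce nothing and absorb the $145 fixed cost.

Shut down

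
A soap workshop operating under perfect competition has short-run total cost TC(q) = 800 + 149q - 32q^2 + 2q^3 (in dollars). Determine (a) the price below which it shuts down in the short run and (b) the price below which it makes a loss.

Shutdown price = $21; break-even price = $109

AVC = 149 - 32q + 2q^2; minimized at q = 8, giving min AVC = $21. That is the shutdown price.
ATC = 800/q + 149 - 32q + 2q^2. Setting dATC/dq = −800/q^2 − 32 + 4q = 0 gives q = 10 (since 4·10^3 − 32·10^2 = 800).
min ATC = 800/10 + 149 − 32·10 + 2·10^2 = $109. That is the break-even price.
Between these two prices the firm operates at a loss; above $109 it earns a profit.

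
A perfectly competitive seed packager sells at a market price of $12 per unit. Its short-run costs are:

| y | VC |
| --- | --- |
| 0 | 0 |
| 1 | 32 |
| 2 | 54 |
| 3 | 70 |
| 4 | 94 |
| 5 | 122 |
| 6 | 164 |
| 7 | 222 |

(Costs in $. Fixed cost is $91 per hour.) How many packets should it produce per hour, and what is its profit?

Profit at each row (π = 12y − TC): y=0: -91; y=1: -111; y=2: -121; y=3: -125; y=4: -137; y=5: -153; y=6: -183; y=7: -229.
Profit is highest at y = 0. Equivalently, the lowest AVC in the table is 70/3 ≈ $23.33 at y = 3, and P = $12 falls below it — price never covers variable cost, so the firm shuts down and loses only its fixed cost.

y = 0 (shut down); profit = -$91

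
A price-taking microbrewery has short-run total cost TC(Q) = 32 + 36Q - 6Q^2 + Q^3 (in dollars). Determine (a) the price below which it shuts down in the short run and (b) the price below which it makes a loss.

Shutdown price = $27; break-even price = $36

AVC = 36 - 6Q + Q^2; minimized at Q = 3, giving min AVC = $27. That is the shutdown price.
ATC = 32/Q + 36 - 6Q + Q^2. Setting dATC/dQ = −32/Q^2 − 6 + 2Q = 0 gives Q = 4 (since 2·4^3 − 6·4^2 = 32).
min ATC = 32/4 + 36 − 6·4 + 4^2 = $36. That is the break-even price.
Between these two prices the firm operates at a loss; above $36 it earns a profit.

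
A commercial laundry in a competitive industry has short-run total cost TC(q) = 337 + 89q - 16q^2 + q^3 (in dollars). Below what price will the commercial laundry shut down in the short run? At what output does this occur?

$25 per unit, at q = 8

Short-run supply begins at min AVC. From VC = 89q - 16q^2 + q^3, AVC = 89 - 16q + q^2.
dAVC/dq = -16 + 2q = 0 gives q = 8. min AVC = 89 - 16·8 + 8^2 = 25.
The firm shuts down for any P below $25.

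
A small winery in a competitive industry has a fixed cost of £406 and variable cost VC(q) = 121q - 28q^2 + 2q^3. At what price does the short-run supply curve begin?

£23 per unit

Short-run supply begins at min AVC. From VC = 121q - 28q^2 + 2q^3, AVC = 121 - 28q + 2q^2.
At the minimum of AVC, MC = AVC. MC = 121 - 56q + 6q^2; setting MC = AVC gives 4q^2 - 28q = 0, so q = 7. min AVC = 23.
So the shutdown price is £23.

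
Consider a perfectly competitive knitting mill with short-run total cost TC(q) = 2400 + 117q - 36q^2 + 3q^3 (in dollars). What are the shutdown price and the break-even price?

Shutdown price = $9; break-even price = $297

Shutdown price = min AVC. AVC = 117 - 36q + 3q^2, with vertex at q = 6 and minimum $9.
ATC = 2400/q + 117 - 36q + 3q^2. Setting dATC/dq = −2400/q^2 − 36 + 6q = 0 gives q = 10 (since 6·10^3 − 36·10^2 = 2400).
min ATC = 2400/10 + 117 − 36·10 + 3·10^2 = $297. That is the break-even price.
Between these two prices the firm operates at a loss; above $297 it earns a profit.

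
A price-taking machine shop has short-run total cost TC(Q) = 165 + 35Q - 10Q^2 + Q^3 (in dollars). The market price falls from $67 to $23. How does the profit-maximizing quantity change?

AVC = 35 - 10Q + Q^2, minimized at Q = 5 where min AVC = $10. MC = 35 - 20Q + 3Q^2.
With P = $67 above the shutdown price, P = MC gives Q = 8.
At P = $23 ≥ min AVC, set P = MC: Q = 6. The firm stays open but cuts output.

Output falls from 8 to 6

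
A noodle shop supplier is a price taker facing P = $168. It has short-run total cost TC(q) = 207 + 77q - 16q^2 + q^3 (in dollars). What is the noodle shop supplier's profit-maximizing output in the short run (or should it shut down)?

Produce at q = 13

From TC, MC = TC'(q) = 77 - 32q + 3q^2 and AVC = VC/q = 77 - 16q + q^2.
AVC hits its minimum where MC = AVC, at q = 8, giving min AVC = 77 - 16·8 + 8^2 = $13.
Because $168 ≥ $13, revenue can cover variable cost; the firm operates.
P = MC gives -91 - 32q + 3q^2 = 0, with roots -7/3 and 13. Take the larger (rising MC): q* = 13.
Check: AVC at q = 13 is $38 ≤ P, so revenue covers variable cost.
Profit = P·q − TC = 168·13 − 701 = $1483.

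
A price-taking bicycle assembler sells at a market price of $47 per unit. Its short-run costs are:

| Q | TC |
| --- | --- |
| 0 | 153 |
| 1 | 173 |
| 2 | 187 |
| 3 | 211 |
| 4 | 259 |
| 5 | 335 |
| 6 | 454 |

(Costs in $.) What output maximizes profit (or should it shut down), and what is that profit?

Q = 3; profit = -$70

Profit at each row (π = 47Q − TC): Q=0: -153; Q=1: -126; Q=2: -93; Q=3: -70; Q=4: -71; Q=5: -100; Q=6: -172.
Profit is maximized at Q = 3. AVC there is 58/3 = $19.33 ≤ P, so producing beats shutting down (which would give -$153).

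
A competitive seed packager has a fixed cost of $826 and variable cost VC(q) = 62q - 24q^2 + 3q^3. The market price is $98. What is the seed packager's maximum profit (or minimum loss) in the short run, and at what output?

AVC = 62 - 24q + 3q^2 has its minimum $14 at q = 4; price $98 clears that bar, so the firm operates.
MC = 62 - 48q + 9q^2. Setting P = MC and taking the root on the rising branch gives q* = 6.
TR = 98·6 = 588. TC = 826 + 156 = 982. Profit = 588 − 982 = -$394.
Shutting down would mean losing the fixed cost of $826, so operating at a loss of $394 is better by $432.

Profit = -$394 at q = 6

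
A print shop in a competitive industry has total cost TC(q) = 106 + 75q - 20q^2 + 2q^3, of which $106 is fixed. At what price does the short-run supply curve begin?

Short-run supply begins at min AVC. From VC = 75q - 20q^2 + 2q^3, AVC = 75 - 20q + 2q^2.
At the minimum of AVC, MC = AVC. MC = 75 - 40q + 6q^2; setting MC = AVC gives 4q^2 - 20q = 0, so q = 5. min AVC = 25.
For P < $25 the firm produces nothing.

$25 per unit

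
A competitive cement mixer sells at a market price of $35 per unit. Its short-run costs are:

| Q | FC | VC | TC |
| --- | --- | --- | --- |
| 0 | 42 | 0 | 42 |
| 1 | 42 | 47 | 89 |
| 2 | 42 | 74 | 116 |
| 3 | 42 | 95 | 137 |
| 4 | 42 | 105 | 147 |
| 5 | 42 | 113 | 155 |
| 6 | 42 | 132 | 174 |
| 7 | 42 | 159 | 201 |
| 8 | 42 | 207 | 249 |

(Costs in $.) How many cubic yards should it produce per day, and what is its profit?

Q = 7; profit = $44

Tabulate TR − TC: Q=0: -42; Q=1: -54; Q=2: -46; Q=3: -32; Q=4: -7; Q=5: 20; Q=6: 36; Q=7: 44; Q=8: 31.
Profit is maximized at Q = 7. AVC there is 159/7 = $22.71 ≤ P, so producing beats shutting down (which would give -$42).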